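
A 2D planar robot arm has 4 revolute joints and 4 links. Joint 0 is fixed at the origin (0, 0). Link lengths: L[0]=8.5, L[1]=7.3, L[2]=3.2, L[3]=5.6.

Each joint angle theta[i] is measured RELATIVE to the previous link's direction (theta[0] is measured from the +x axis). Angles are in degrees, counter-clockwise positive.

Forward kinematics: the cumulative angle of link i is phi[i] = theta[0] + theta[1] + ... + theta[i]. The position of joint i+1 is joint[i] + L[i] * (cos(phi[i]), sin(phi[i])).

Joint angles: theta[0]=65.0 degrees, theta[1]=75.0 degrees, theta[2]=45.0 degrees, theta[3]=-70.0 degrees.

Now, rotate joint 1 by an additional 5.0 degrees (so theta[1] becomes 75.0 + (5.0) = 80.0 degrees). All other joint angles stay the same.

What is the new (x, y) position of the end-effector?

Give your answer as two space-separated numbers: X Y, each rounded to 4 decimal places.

joint[0] = (0.0000, 0.0000)  (base)
link 0: phi[0] = 65 = 65 deg
  cos(65 deg) = 0.4226, sin(65 deg) = 0.9063
  joint[1] = (0.0000, 0.0000) + 8.5 * (0.4226, 0.9063) = (0.0000 + 3.5923, 0.0000 + 7.7036) = (3.5923, 7.7036)
link 1: phi[1] = 65 + 80 = 145 deg
  cos(145 deg) = -0.8192, sin(145 deg) = 0.5736
  joint[2] = (3.5923, 7.7036) + 7.3 * (-0.8192, 0.5736) = (3.5923 + -5.9798, 7.7036 + 4.1871) = (-2.3876, 11.8907)
link 2: phi[2] = 65 + 80 + 45 = 190 deg
  cos(190 deg) = -0.9848, sin(190 deg) = -0.1736
  joint[3] = (-2.3876, 11.8907) + 3.2 * (-0.9848, -0.1736) = (-2.3876 + -3.1514, 11.8907 + -0.5557) = (-5.5389, 11.3351)
link 3: phi[3] = 65 + 80 + 45 + -70 = 120 deg
  cos(120 deg) = -0.5000, sin(120 deg) = 0.8660
  joint[4] = (-5.5389, 11.3351) + 5.6 * (-0.5000, 0.8660) = (-5.5389 + -2.8000, 11.3351 + 4.8497) = (-8.3389, 16.1848)
End effector: (-8.3389, 16.1848)

Answer: -8.3389 16.1848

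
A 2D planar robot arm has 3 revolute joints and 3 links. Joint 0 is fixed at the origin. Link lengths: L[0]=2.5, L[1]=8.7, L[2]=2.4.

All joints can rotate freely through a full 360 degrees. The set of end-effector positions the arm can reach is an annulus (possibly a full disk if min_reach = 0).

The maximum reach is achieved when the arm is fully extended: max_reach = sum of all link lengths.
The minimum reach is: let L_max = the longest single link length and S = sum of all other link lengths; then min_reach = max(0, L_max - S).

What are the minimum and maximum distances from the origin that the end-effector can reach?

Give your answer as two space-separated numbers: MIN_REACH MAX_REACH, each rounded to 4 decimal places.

Link lengths: [2.5, 8.7, 2.4]
max_reach = 2.5 + 8.7 + 2.4 = 13.6
L_max = max([2.5, 8.7, 2.4]) = 8.7
S (sum of others) = 13.6 - 8.7 = 4.9
min_reach = max(0, 8.7 - 4.9) = max(0, 3.8) = 3.8

Answer: 3.8000 13.6000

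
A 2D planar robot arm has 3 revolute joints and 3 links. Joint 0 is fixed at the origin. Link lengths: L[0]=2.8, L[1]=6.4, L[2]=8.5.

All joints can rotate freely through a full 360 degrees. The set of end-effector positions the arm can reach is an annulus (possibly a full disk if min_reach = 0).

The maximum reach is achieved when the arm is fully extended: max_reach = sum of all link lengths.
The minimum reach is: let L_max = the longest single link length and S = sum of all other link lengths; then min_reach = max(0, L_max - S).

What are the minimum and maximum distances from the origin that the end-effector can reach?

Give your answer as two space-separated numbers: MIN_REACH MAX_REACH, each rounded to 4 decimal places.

Link lengths: [2.8, 6.4, 8.5]
max_reach = 2.8 + 6.4 + 8.5 = 17.7
L_max = max([2.8, 6.4, 8.5]) = 8.5
S (sum of others) = 17.7 - 8.5 = 9.2
min_reach = max(0, 8.5 - 9.2) = max(0, -0.7) = 0

Answer: 0.0000 17.7000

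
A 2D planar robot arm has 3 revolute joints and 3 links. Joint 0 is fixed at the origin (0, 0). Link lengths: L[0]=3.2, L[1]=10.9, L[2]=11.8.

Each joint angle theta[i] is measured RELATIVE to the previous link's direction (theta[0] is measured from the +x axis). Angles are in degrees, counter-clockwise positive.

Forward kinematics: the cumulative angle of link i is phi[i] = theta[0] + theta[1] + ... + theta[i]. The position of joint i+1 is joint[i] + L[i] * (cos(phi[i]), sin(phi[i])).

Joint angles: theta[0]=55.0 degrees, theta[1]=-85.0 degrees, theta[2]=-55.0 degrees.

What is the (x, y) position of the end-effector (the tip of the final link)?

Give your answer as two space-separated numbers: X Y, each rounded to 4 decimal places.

Answer: 12.3036 -14.5838

Derivation:
joint[0] = (0.0000, 0.0000)  (base)
link 0: phi[0] = 55 = 55 deg
  cos(55 deg) = 0.5736, sin(55 deg) = 0.8192
  joint[1] = (0.0000, 0.0000) + 3.2 * (0.5736, 0.8192) = (0.0000 + 1.8354, 0.0000 + 2.6213) = (1.8354, 2.6213)
link 1: phi[1] = 55 + -85 = -30 deg
  cos(-30 deg) = 0.8660, sin(-30 deg) = -0.5000
  joint[2] = (1.8354, 2.6213) + 10.9 * (0.8660, -0.5000) = (1.8354 + 9.4397, 2.6213 + -5.4500) = (11.2751, -2.8287)
link 2: phi[2] = 55 + -85 + -55 = -85 deg
  cos(-85 deg) = 0.0872, sin(-85 deg) = -0.9962
  joint[3] = (11.2751, -2.8287) + 11.8 * (0.0872, -0.9962) = (11.2751 + 1.0284, -2.8287 + -11.7551) = (12.3036, -14.5838)
End effector: (12.3036, -14.5838)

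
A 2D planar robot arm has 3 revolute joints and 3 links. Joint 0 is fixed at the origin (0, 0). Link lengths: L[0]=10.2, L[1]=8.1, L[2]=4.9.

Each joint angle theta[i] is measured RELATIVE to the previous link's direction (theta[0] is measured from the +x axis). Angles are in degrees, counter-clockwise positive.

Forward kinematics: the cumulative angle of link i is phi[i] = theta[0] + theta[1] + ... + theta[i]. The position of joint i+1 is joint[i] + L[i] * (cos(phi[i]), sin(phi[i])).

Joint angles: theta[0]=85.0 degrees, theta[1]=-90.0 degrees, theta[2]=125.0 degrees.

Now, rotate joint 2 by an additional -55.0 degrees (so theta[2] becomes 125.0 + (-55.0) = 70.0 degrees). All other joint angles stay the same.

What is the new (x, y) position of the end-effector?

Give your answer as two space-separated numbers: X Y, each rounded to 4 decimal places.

joint[0] = (0.0000, 0.0000)  (base)
link 0: phi[0] = 85 = 85 deg
  cos(85 deg) = 0.0872, sin(85 deg) = 0.9962
  joint[1] = (0.0000, 0.0000) + 10.2 * (0.0872, 0.9962) = (0.0000 + 0.8890, 0.0000 + 10.1612) = (0.8890, 10.1612)
link 1: phi[1] = 85 + -90 = -5 deg
  cos(-5 deg) = 0.9962, sin(-5 deg) = -0.0872
  joint[2] = (0.8890, 10.1612) + 8.1 * (0.9962, -0.0872) = (0.8890 + 8.0692, 10.1612 + -0.7060) = (8.9582, 9.4552)
link 2: phi[2] = 85 + -90 + 70 = 65 deg
  cos(65 deg) = 0.4226, sin(65 deg) = 0.9063
  joint[3] = (8.9582, 9.4552) + 4.9 * (0.4226, 0.9063) = (8.9582 + 2.0708, 9.4552 + 4.4409) = (11.0290, 13.8961)
End effector: (11.0290, 13.8961)

Answer: 11.0290 13.8961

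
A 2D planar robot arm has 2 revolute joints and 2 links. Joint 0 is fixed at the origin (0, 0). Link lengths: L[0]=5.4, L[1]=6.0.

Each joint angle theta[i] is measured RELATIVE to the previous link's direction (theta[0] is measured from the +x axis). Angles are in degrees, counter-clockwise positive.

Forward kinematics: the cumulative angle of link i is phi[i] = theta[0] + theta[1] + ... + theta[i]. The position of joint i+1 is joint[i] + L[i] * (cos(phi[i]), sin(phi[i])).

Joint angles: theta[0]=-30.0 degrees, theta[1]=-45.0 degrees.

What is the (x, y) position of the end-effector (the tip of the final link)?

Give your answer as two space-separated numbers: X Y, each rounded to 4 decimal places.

Answer: 6.2295 -8.4956

Derivation:
joint[0] = (0.0000, 0.0000)  (base)
link 0: phi[0] = -30 = -30 deg
  cos(-30 deg) = 0.8660, sin(-30 deg) = -0.5000
  joint[1] = (0.0000, 0.0000) + 5.4 * (0.8660, -0.5000) = (0.0000 + 4.6765, 0.0000 + -2.7000) = (4.6765, -2.7000)
link 1: phi[1] = -30 + -45 = -75 deg
  cos(-75 deg) = 0.2588, sin(-75 deg) = -0.9659
  joint[2] = (4.6765, -2.7000) + 6 * (0.2588, -0.9659) = (4.6765 + 1.5529, -2.7000 + -5.7956) = (6.2295, -8.4956)
End effector: (6.2295, -8.4956)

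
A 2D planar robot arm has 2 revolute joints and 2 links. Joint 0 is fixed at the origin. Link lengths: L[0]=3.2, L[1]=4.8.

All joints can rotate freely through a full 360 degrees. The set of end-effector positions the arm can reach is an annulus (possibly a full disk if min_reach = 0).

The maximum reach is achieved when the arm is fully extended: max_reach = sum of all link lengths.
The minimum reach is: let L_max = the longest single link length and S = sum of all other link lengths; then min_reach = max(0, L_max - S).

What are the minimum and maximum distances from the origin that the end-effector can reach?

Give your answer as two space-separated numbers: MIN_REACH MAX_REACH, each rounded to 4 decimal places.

Answer: 1.6000 8.0000

Derivation:
Link lengths: [3.2, 4.8]
max_reach = 3.2 + 4.8 = 8
L_max = max([3.2, 4.8]) = 4.8
S (sum of others) = 8 - 4.8 = 3.2
min_reach = max(0, 4.8 - 3.2) = max(0, 1.6) = 1.6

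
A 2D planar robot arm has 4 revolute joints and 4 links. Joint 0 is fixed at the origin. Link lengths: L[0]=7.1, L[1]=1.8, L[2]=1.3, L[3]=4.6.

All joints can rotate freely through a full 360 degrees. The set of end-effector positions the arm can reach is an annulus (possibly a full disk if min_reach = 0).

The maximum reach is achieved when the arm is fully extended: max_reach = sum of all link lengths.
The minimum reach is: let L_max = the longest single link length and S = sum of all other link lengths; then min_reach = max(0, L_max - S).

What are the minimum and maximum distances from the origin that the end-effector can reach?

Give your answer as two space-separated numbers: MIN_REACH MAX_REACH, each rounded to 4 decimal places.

Answer: 0.0000 14.8000

Derivation:
Link lengths: [7.1, 1.8, 1.3, 4.6]
max_reach = 7.1 + 1.8 + 1.3 + 4.6 = 14.8
L_max = max([7.1, 1.8, 1.3, 4.6]) = 7.1
S (sum of others) = 14.8 - 7.1 = 7.7
min_reach = max(0, 7.1 - 7.7) = max(0, -0.6) = 0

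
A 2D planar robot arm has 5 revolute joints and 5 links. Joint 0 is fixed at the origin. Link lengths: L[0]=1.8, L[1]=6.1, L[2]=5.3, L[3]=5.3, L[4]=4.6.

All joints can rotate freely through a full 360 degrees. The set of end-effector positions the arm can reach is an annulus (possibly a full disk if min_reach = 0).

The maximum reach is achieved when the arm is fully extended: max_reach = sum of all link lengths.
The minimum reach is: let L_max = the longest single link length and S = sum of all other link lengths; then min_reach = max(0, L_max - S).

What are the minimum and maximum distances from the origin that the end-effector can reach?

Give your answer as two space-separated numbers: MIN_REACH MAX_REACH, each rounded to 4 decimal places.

Answer: 0.0000 23.1000

Derivation:
Link lengths: [1.8, 6.1, 5.3, 5.3, 4.6]
max_reach = 1.8 + 6.1 + 5.3 + 5.3 + 4.6 = 23.1
L_max = max([1.8, 6.1, 5.3, 5.3, 4.6]) = 6.1
S (sum of others) = 23.1 - 6.1 = 17
min_reach = max(0, 6.1 - 17) = max(0, -10.9) = 0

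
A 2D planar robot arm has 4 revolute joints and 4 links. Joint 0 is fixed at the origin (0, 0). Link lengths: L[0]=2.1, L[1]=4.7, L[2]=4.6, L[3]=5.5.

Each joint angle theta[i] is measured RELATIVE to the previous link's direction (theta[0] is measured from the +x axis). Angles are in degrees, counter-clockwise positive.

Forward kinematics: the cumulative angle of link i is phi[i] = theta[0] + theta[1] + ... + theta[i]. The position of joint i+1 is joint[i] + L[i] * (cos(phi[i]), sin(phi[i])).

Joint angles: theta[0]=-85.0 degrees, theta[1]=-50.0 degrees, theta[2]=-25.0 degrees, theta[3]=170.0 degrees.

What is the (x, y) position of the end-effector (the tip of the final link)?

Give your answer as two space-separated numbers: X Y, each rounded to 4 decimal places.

Answer: -2.0465 -6.0336

Derivation:
joint[0] = (0.0000, 0.0000)  (base)
link 0: phi[0] = -85 = -85 deg
  cos(-85 deg) = 0.0872, sin(-85 deg) = -0.9962
  joint[1] = (0.0000, 0.0000) + 2.1 * (0.0872, -0.9962) = (0.0000 + 0.1830, 0.0000 + -2.0920) = (0.1830, -2.0920)
link 1: phi[1] = -85 + -50 = -135 deg
  cos(-135 deg) = -0.7071, sin(-135 deg) = -0.7071
  joint[2] = (0.1830, -2.0920) + 4.7 * (-0.7071, -0.7071) = (0.1830 + -3.3234, -2.0920 + -3.3234) = (-3.1404, -5.4154)
link 2: phi[2] = -85 + -50 + -25 = -160 deg
  cos(-160 deg) = -0.9397, sin(-160 deg) = -0.3420
  joint[3] = (-3.1404, -5.4154) + 4.6 * (-0.9397, -0.3420) = (-3.1404 + -4.3226, -5.4154 + -1.5733) = (-7.4630, -6.9887)
link 3: phi[3] = -85 + -50 + -25 + 170 = 10 deg
  cos(10 deg) = 0.9848, sin(10 deg) = 0.1736
  joint[4] = (-7.4630, -6.9887) + 5.5 * (0.9848, 0.1736) = (-7.4630 + 5.4164, -6.9887 + 0.9551) = (-2.0465, -6.0336)
End effector: (-2.0465, -6.0336)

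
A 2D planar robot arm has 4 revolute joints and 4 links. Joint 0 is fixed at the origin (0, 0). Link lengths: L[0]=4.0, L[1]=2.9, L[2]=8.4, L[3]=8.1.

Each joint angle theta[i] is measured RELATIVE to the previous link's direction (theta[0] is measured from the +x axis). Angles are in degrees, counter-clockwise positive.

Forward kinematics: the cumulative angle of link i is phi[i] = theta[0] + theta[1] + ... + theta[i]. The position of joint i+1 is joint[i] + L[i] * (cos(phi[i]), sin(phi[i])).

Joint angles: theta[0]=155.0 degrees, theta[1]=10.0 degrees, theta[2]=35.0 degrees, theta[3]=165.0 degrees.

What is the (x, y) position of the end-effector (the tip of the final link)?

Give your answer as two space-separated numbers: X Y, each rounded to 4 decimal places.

Answer: -6.2507 0.2740

Derivation:
joint[0] = (0.0000, 0.0000)  (base)
link 0: phi[0] = 155 = 155 deg
  cos(155 deg) = -0.9063, sin(155 deg) = 0.4226
  joint[1] = (0.0000, 0.0000) + 4 * (-0.9063, 0.4226) = (0.0000 + -3.6252, 0.0000 + 1.6905) = (-3.6252, 1.6905)
link 1: phi[1] = 155 + 10 = 165 deg
  cos(165 deg) = -0.9659, sin(165 deg) = 0.2588
  joint[2] = (-3.6252, 1.6905) + 2.9 * (-0.9659, 0.2588) = (-3.6252 + -2.8012, 1.6905 + 0.7506) = (-6.4264, 2.4410)
link 2: phi[2] = 155 + 10 + 35 = 200 deg
  cos(200 deg) = -0.9397, sin(200 deg) = -0.3420
  joint[3] = (-6.4264, 2.4410) + 8.4 * (-0.9397, -0.3420) = (-6.4264 + -7.8934, 2.4410 + -2.8730) = (-14.3198, -0.4319)
link 3: phi[3] = 155 + 10 + 35 + 165 = 365 deg
  cos(365 deg) = 0.9962, sin(365 deg) = 0.0872
  joint[4] = (-14.3198, -0.4319) + 8.1 * (0.9962, 0.0872) = (-14.3198 + 8.0692, -0.4319 + 0.7060) = (-6.2507, 0.2740)
End effector: (-6.2507, 0.2740)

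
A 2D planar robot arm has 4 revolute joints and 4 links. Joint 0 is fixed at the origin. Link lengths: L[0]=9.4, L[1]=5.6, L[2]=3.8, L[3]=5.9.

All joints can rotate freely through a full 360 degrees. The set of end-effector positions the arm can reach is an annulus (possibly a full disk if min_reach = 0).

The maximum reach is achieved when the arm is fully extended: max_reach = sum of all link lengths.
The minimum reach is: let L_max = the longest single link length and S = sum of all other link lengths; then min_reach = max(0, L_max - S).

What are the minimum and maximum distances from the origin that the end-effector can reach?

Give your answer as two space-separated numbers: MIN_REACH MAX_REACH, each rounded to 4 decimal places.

Answer: 0.0000 24.7000

Derivation:
Link lengths: [9.4, 5.6, 3.8, 5.9]
max_reach = 9.4 + 5.6 + 3.8 + 5.9 = 24.7
L_max = max([9.4, 5.6, 3.8, 5.9]) = 9.4
S (sum of others) = 24.7 - 9.4 = 15.3
min_reach = max(0, 9.4 - 15.3) = max(0, -5.9) = 0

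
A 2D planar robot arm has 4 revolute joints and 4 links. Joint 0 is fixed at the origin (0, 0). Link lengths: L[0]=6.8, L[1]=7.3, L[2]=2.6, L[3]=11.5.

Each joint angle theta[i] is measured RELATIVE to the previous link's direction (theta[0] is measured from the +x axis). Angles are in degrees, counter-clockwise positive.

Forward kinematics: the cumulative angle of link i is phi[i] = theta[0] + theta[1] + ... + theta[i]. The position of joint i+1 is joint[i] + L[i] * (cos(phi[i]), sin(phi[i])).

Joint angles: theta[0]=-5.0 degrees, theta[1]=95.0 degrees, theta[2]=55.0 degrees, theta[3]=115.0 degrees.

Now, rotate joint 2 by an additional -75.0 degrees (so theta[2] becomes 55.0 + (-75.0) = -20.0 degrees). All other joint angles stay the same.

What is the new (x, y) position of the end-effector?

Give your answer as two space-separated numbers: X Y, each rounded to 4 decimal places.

Answer: -3.7929 8.1483

Derivation:
joint[0] = (0.0000, 0.0000)  (base)
link 0: phi[0] = -5 = -5 deg
  cos(-5 deg) = 0.9962, sin(-5 deg) = -0.0872
  joint[1] = (0.0000, 0.0000) + 6.8 * (0.9962, -0.0872) = (0.0000 + 6.7741, 0.0000 + -0.5927) = (6.7741, -0.5927)
link 1: phi[1] = -5 + 95 = 90 deg
  cos(90 deg) = 0.0000, sin(90 deg) = 1.0000
  joint[2] = (6.7741, -0.5927) + 7.3 * (0.0000, 1.0000) = (6.7741 + 0.0000, -0.5927 + 7.3000) = (6.7741, 6.7073)
link 2: phi[2] = -5 + 95 + -20 = 70 deg
  cos(70 deg) = 0.3420, sin(70 deg) = 0.9397
  joint[3] = (6.7741, 6.7073) + 2.6 * (0.3420, 0.9397) = (6.7741 + 0.8893, 6.7073 + 2.4432) = (7.6634, 9.1505)
link 3: phi[3] = -5 + 95 + -20 + 115 = 185 deg
  cos(185 deg) = -0.9962, sin(185 deg) = -0.0872
  joint[4] = (7.6634, 9.1505) + 11.5 * (-0.9962, -0.0872) = (7.6634 + -11.4562, 9.1505 + -1.0023) = (-3.7929, 8.1483)
End effector: (-3.7929, 8.1483)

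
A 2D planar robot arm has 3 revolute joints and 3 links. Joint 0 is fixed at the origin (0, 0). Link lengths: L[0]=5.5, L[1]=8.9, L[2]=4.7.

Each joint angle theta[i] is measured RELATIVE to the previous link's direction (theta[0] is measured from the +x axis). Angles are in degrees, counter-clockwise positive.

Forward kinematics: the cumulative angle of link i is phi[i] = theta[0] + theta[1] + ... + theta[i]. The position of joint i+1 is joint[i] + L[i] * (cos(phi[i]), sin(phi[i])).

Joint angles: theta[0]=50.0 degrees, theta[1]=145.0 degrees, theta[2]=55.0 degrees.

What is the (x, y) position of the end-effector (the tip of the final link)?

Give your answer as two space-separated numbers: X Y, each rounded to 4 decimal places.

joint[0] = (0.0000, 0.0000)  (base)
link 0: phi[0] = 50 = 50 deg
  cos(50 deg) = 0.6428, sin(50 deg) = 0.7660
  joint[1] = (0.0000, 0.0000) + 5.5 * (0.6428, 0.7660) = (0.0000 + 3.5353, 0.0000 + 4.2132) = (3.5353, 4.2132)
link 1: phi[1] = 50 + 145 = 195 deg
  cos(195 deg) = -0.9659, sin(195 deg) = -0.2588
  joint[2] = (3.5353, 4.2132) + 8.9 * (-0.9659, -0.2588) = (3.5353 + -8.5967, 4.2132 + -2.3035) = (-5.0614, 1.9098)
link 2: phi[2] = 50 + 145 + 55 = 250 deg
  cos(250 deg) = -0.3420, sin(250 deg) = -0.9397
  joint[3] = (-5.0614, 1.9098) + 4.7 * (-0.3420, -0.9397) = (-5.0614 + -1.6075, 1.9098 + -4.4166) = (-6.6689, -2.5068)
End effector: (-6.6689, -2.5068)

Answer: -6.6689 -2.5068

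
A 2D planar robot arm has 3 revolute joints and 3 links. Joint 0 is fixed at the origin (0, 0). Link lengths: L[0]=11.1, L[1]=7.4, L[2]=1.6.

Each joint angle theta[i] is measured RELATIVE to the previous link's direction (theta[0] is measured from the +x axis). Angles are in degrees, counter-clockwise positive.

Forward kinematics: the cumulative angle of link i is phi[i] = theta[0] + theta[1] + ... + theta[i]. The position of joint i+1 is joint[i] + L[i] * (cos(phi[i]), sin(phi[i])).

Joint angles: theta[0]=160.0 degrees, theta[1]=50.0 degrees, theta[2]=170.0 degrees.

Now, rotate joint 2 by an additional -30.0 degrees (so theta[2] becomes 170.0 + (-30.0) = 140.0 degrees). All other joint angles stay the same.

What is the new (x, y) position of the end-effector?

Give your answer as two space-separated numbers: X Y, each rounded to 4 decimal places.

joint[0] = (0.0000, 0.0000)  (base)
link 0: phi[0] = 160 = 160 deg
  cos(160 deg) = -0.9397, sin(160 deg) = 0.3420
  joint[1] = (0.0000, 0.0000) + 11.1 * (-0.9397, 0.3420) = (0.0000 + -10.4306, 0.0000 + 3.7964) = (-10.4306, 3.7964)
link 1: phi[1] = 160 + 50 = 210 deg
  cos(210 deg) = -0.8660, sin(210 deg) = -0.5000
  joint[2] = (-10.4306, 3.7964) + 7.4 * (-0.8660, -0.5000) = (-10.4306 + -6.4086, 3.7964 + -3.7000) = (-16.8392, 0.0964)
link 2: phi[2] = 160 + 50 + 140 = 350 deg
  cos(350 deg) = 0.9848, sin(350 deg) = -0.1736
  joint[3] = (-16.8392, 0.0964) + 1.6 * (0.9848, -0.1736) = (-16.8392 + 1.5757, 0.0964 + -0.2778) = (-15.2635, -0.1814)
End effector: (-15.2635, -0.1814)

Answer: -15.2635 -0.1814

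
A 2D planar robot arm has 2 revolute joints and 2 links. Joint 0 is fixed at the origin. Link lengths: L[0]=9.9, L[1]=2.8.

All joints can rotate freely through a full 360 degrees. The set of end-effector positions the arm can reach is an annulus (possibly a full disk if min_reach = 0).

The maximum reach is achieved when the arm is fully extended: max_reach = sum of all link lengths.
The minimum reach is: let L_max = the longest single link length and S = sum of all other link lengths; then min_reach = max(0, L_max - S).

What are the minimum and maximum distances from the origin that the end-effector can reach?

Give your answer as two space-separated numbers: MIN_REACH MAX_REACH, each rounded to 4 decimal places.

Answer: 7.1000 12.7000

Derivation:
Link lengths: [9.9, 2.8]
max_reach = 9.9 + 2.8 = 12.7
L_max = max([9.9, 2.8]) = 9.9
S (sum of others) = 12.7 - 9.9 = 2.8
min_reach = max(0, 9.9 - 2.8) = max(0, 7.1) = 7.1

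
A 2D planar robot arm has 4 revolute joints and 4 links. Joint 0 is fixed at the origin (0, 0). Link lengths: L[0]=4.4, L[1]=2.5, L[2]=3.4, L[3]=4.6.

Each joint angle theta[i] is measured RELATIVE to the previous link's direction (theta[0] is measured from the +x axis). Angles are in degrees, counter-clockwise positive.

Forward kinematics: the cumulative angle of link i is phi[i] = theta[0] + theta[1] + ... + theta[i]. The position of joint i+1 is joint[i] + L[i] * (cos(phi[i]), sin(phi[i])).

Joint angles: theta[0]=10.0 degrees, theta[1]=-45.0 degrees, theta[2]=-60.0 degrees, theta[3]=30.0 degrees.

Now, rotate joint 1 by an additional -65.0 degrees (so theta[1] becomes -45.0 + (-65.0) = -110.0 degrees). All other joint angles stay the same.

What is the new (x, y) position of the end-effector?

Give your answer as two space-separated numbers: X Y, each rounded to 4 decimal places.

joint[0] = (0.0000, 0.0000)  (base)
link 0: phi[0] = 10 = 10 deg
  cos(10 deg) = 0.9848, sin(10 deg) = 0.1736
  joint[1] = (0.0000, 0.0000) + 4.4 * (0.9848, 0.1736) = (0.0000 + 4.3332, 0.0000 + 0.7641) = (4.3332, 0.7641)
link 1: phi[1] = 10 + -110 = -100 deg
  cos(-100 deg) = -0.1736, sin(-100 deg) = -0.9848
  joint[2] = (4.3332, 0.7641) + 2.5 * (-0.1736, -0.9848) = (4.3332 + -0.4341, 0.7641 + -2.4620) = (3.8990, -1.6980)
link 2: phi[2] = 10 + -110 + -60 = -160 deg
  cos(-160 deg) = -0.9397, sin(-160 deg) = -0.3420
  joint[3] = (3.8990, -1.6980) + 3.4 * (-0.9397, -0.3420) = (3.8990 + -3.1950, -1.6980 + -1.1629) = (0.7041, -2.8608)
link 3: phi[3] = 10 + -110 + -60 + 30 = -130 deg
  cos(-130 deg) = -0.6428, sin(-130 deg) = -0.7660
  joint[4] = (0.7041, -2.8608) + 4.6 * (-0.6428, -0.7660) = (0.7041 + -2.9568, -2.8608 + -3.5238) = (-2.2527, -6.3846)
End effector: (-2.2527, -6.3846)

Answer: -2.2527 -6.3846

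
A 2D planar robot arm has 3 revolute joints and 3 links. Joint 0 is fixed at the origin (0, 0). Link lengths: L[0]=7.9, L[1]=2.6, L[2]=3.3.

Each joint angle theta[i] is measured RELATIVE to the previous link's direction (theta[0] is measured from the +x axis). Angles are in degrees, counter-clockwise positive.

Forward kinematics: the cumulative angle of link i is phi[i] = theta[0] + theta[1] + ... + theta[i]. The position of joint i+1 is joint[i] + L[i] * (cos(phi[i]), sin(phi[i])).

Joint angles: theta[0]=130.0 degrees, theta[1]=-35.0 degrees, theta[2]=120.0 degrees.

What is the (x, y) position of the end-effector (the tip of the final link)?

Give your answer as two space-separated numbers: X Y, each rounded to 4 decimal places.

Answer: -8.0078 6.7491

Derivation:
joint[0] = (0.0000, 0.0000)  (base)
link 0: phi[0] = 130 = 130 deg
  cos(130 deg) = -0.6428, sin(130 deg) = 0.7660
  joint[1] = (0.0000, 0.0000) + 7.9 * (-0.6428, 0.7660) = (0.0000 + -5.0780, 0.0000 + 6.0518) = (-5.0780, 6.0518)
link 1: phi[1] = 130 + -35 = 95 deg
  cos(95 deg) = -0.0872, sin(95 deg) = 0.9962
  joint[2] = (-5.0780, 6.0518) + 2.6 * (-0.0872, 0.9962) = (-5.0780 + -0.2266, 6.0518 + 2.5901) = (-5.3046, 8.6419)
link 2: phi[2] = 130 + -35 + 120 = 215 deg
  cos(215 deg) = -0.8192, sin(215 deg) = -0.5736
  joint[3] = (-5.3046, 8.6419) + 3.3 * (-0.8192, -0.5736) = (-5.3046 + -2.7032, 8.6419 + -1.8928) = (-8.0078, 6.7491)
End effector: (-8.0078, 6.7491)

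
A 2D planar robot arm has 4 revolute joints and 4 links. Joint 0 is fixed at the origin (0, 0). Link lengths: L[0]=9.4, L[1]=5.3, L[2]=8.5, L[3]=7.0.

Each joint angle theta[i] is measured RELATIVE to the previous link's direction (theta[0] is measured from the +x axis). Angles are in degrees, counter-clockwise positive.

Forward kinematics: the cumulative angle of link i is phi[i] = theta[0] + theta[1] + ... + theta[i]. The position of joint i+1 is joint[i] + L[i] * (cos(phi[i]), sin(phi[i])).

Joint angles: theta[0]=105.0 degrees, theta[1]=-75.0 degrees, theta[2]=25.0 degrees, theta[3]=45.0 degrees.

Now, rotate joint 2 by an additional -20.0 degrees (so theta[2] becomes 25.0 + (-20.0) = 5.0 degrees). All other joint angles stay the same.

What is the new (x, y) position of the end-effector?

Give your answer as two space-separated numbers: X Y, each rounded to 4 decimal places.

Answer: 10.3354 23.4988

Derivation:
joint[0] = (0.0000, 0.0000)  (base)
link 0: phi[0] = 105 = 105 deg
  cos(105 deg) = -0.2588, sin(105 deg) = 0.9659
  joint[1] = (0.0000, 0.0000) + 9.4 * (-0.2588, 0.9659) = (0.0000 + -2.4329, 0.0000 + 9.0797) = (-2.4329, 9.0797)
link 1: phi[1] = 105 + -75 = 30 deg
  cos(30 deg) = 0.8660, sin(30 deg) = 0.5000
  joint[2] = (-2.4329, 9.0797) + 5.3 * (0.8660, 0.5000) = (-2.4329 + 4.5899, 9.0797 + 2.6500) = (2.1570, 11.7297)
link 2: phi[2] = 105 + -75 + 5 = 35 deg
  cos(35 deg) = 0.8192, sin(35 deg) = 0.5736
  joint[3] = (2.1570, 11.7297) + 8.5 * (0.8192, 0.5736) = (2.1570 + 6.9628, 11.7297 + 4.8754) = (9.1198, 16.6051)
link 3: phi[3] = 105 + -75 + 5 + 45 = 80 deg
  cos(80 deg) = 0.1736, sin(80 deg) = 0.9848
  joint[4] = (9.1198, 16.6051) + 7 * (0.1736, 0.9848) = (9.1198 + 1.2155, 16.6051 + 6.8937) = (10.3354, 23.4988)
End effector: (10.3354, 23.4988)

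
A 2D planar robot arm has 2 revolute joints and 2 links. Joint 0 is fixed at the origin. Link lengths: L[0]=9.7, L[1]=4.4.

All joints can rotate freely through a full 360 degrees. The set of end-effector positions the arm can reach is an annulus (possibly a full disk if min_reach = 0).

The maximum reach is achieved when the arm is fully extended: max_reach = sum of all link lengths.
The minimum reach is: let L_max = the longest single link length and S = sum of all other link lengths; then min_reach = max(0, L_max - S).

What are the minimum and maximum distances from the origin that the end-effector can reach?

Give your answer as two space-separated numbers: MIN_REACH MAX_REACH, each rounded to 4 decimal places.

Answer: 5.3000 14.1000

Derivation:
Link lengths: [9.7, 4.4]
max_reach = 9.7 + 4.4 = 14.1
L_max = max([9.7, 4.4]) = 9.7
S (sum of others) = 14.1 - 9.7 = 4.4
min_reach = max(0, 9.7 - 4.4) = max(0, 5.3) = 5.3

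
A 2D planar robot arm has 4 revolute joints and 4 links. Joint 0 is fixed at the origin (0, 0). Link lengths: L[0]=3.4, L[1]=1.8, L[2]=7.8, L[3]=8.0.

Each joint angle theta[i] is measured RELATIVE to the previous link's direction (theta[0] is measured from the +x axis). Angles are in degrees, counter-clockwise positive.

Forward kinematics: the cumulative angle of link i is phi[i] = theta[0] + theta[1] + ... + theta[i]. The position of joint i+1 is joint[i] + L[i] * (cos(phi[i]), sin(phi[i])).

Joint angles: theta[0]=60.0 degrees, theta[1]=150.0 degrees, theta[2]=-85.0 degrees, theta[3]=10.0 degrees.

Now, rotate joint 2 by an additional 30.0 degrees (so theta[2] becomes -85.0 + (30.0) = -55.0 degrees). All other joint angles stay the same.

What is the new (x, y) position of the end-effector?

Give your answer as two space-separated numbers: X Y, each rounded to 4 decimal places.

joint[0] = (0.0000, 0.0000)  (base)
link 0: phi[0] = 60 = 60 deg
  cos(60 deg) = 0.5000, sin(60 deg) = 0.8660
  joint[1] = (0.0000, 0.0000) + 3.4 * (0.5000, 0.8660) = (0.0000 + 1.7000, 0.0000 + 2.9445) = (1.7000, 2.9445)
link 1: phi[1] = 60 + 150 = 210 deg
  cos(210 deg) = -0.8660, sin(210 deg) = -0.5000
  joint[2] = (1.7000, 2.9445) + 1.8 * (-0.8660, -0.5000) = (1.7000 + -1.5588, 2.9445 + -0.9000) = (0.1412, 2.0445)
link 2: phi[2] = 60 + 150 + -55 = 155 deg
  cos(155 deg) = -0.9063, sin(155 deg) = 0.4226
  joint[3] = (0.1412, 2.0445) + 7.8 * (-0.9063, 0.4226) = (0.1412 + -7.0692, 2.0445 + 3.2964) = (-6.9280, 5.3409)
link 3: phi[3] = 60 + 150 + -55 + 10 = 165 deg
  cos(165 deg) = -0.9659, sin(165 deg) = 0.2588
  joint[4] = (-6.9280, 5.3409) + 8 * (-0.9659, 0.2588) = (-6.9280 + -7.7274, 5.3409 + 2.0706) = (-14.6555, 7.4115)
End effector: (-14.6555, 7.4115)

Answer: -14.6555 7.4115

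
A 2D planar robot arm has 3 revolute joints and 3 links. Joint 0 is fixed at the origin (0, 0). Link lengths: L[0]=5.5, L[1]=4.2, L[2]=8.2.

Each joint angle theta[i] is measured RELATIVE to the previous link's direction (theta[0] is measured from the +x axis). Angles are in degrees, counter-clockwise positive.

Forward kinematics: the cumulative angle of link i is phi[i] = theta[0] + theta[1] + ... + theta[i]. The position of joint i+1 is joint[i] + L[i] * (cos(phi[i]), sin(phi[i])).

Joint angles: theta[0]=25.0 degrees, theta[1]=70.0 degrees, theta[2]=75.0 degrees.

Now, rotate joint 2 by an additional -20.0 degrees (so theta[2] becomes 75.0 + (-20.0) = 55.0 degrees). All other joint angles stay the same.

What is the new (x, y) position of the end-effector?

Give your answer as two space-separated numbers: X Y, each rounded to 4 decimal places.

Answer: -2.4828 10.6084

Derivation:
joint[0] = (0.0000, 0.0000)  (base)
link 0: phi[0] = 25 = 25 deg
  cos(25 deg) = 0.9063, sin(25 deg) = 0.4226
  joint[1] = (0.0000, 0.0000) + 5.5 * (0.9063, 0.4226) = (0.0000 + 4.9847, 0.0000 + 2.3244) = (4.9847, 2.3244)
link 1: phi[1] = 25 + 70 = 95 deg
  cos(95 deg) = -0.0872, sin(95 deg) = 0.9962
  joint[2] = (4.9847, 2.3244) + 4.2 * (-0.0872, 0.9962) = (4.9847 + -0.3661, 2.3244 + 4.1840) = (4.6186, 6.5084)
link 2: phi[2] = 25 + 70 + 55 = 150 deg
  cos(150 deg) = -0.8660, sin(150 deg) = 0.5000
  joint[3] = (4.6186, 6.5084) + 8.2 * (-0.8660, 0.5000) = (4.6186 + -7.1014, 6.5084 + 4.1000) = (-2.4828, 10.6084)
End effector: (-2.4828, 10.6084)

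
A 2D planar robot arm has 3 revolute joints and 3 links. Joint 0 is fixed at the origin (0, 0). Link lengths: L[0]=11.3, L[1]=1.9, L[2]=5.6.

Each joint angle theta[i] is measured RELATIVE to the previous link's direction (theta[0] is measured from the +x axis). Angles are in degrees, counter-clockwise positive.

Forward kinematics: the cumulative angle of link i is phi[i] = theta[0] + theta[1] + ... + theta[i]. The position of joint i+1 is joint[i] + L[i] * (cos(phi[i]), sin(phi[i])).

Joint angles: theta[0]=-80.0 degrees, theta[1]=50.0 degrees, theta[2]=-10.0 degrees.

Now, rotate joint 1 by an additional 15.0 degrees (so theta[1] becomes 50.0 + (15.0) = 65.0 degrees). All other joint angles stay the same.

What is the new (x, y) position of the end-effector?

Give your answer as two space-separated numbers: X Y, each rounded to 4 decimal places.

Answer: 8.8728 -13.9867

Derivation:
joint[0] = (0.0000, 0.0000)  (base)
link 0: phi[0] = -80 = -80 deg
  cos(-80 deg) = 0.1736, sin(-80 deg) = -0.9848
  joint[1] = (0.0000, 0.0000) + 11.3 * (0.1736, -0.9848) = (0.0000 + 1.9622, 0.0000 + -11.1283) = (1.9622, -11.1283)
link 1: phi[1] = -80 + 65 = -15 deg
  cos(-15 deg) = 0.9659, sin(-15 deg) = -0.2588
  joint[2] = (1.9622, -11.1283) + 1.9 * (0.9659, -0.2588) = (1.9622 + 1.8353, -11.1283 + -0.4918) = (3.7975, -11.6201)
link 2: phi[2] = -80 + 65 + -10 = -25 deg
  cos(-25 deg) = 0.9063, sin(-25 deg) = -0.4226
  joint[3] = (3.7975, -11.6201) + 5.6 * (0.9063, -0.4226) = (3.7975 + 5.0753, -11.6201 + -2.3667) = (8.8728, -13.9867)
End effector: (8.8728, -13.9867)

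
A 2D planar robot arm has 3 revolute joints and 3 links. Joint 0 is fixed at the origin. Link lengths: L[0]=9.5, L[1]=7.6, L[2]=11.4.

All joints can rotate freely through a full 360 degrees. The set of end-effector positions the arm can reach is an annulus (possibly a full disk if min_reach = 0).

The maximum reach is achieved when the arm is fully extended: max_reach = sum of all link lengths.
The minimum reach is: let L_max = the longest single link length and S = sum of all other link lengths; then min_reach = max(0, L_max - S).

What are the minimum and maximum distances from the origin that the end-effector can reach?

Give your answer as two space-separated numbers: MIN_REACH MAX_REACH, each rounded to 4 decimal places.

Answer: 0.0000 28.5000

Derivation:
Link lengths: [9.5, 7.6, 11.4]
max_reach = 9.5 + 7.6 + 11.4 = 28.5
L_max = max([9.5, 7.6, 11.4]) = 11.4
S (sum of others) = 28.5 - 11.4 = 17.1
min_reach = max(0, 11.4 - 17.1) = max(0, -5.7) = 0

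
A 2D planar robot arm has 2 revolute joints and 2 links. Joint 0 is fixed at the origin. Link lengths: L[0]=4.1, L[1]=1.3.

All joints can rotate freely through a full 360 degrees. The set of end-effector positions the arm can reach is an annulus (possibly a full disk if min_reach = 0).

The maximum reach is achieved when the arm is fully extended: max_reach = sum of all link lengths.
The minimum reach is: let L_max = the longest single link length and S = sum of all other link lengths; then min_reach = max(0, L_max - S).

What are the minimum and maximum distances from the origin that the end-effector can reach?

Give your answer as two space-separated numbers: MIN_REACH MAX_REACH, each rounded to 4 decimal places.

Answer: 2.8000 5.4000

Derivation:
Link lengths: [4.1, 1.3]
max_reach = 4.1 + 1.3 = 5.4
L_max = max([4.1, 1.3]) = 4.1
S (sum of others) = 5.4 - 4.1 = 1.3
min_reach = max(0, 4.1 - 1.3) = max(0, 2.8) = 2.8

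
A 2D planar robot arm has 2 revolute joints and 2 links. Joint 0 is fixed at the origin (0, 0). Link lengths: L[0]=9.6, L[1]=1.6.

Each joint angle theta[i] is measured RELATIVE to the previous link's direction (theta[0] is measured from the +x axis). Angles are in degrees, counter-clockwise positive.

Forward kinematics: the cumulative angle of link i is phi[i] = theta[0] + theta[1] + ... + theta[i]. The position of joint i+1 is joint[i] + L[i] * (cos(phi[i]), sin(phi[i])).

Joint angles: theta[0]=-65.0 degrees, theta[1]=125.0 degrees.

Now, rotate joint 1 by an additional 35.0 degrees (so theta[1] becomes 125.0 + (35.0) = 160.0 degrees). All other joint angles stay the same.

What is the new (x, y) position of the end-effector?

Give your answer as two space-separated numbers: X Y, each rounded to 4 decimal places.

Answer: 3.9177 -7.1066

Derivation:
joint[0] = (0.0000, 0.0000)  (base)
link 0: phi[0] = -65 = -65 deg
  cos(-65 deg) = 0.4226, sin(-65 deg) = -0.9063
  joint[1] = (0.0000, 0.0000) + 9.6 * (0.4226, -0.9063) = (0.0000 + 4.0571, 0.0000 + -8.7006) = (4.0571, -8.7006)
link 1: phi[1] = -65 + 160 = 95 deg
  cos(95 deg) = -0.0872, sin(95 deg) = 0.9962
  joint[2] = (4.0571, -8.7006) + 1.6 * (-0.0872, 0.9962) = (4.0571 + -0.1394, -8.7006 + 1.5939) = (3.9177, -7.1066)
End effector: (3.9177, -7.1066)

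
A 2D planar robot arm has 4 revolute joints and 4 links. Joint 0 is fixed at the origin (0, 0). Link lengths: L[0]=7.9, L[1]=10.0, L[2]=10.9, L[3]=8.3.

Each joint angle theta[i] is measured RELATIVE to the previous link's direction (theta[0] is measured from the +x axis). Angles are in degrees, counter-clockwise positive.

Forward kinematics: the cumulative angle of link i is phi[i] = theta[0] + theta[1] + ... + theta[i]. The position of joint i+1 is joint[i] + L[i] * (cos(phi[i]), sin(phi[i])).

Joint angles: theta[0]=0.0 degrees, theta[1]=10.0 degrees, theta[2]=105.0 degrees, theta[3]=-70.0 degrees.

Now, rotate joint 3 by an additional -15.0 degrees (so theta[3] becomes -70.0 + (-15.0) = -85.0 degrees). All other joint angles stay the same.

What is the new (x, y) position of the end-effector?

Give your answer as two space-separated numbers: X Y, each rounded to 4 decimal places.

joint[0] = (0.0000, 0.0000)  (base)
link 0: phi[0] = 0 = 0 deg
  cos(0 deg) = 1.0000, sin(0 deg) = 0.0000
  joint[1] = (0.0000, 0.0000) + 7.9 * (1.0000, 0.0000) = (0.0000 + 7.9000, 0.0000 + 0.0000) = (7.9000, 0.0000)
link 1: phi[1] = 0 + 10 = 10 deg
  cos(10 deg) = 0.9848, sin(10 deg) = 0.1736
  joint[2] = (7.9000, 0.0000) + 10 * (0.9848, 0.1736) = (7.9000 + 9.8481, 0.0000 + 1.7365) = (17.7481, 1.7365)
link 2: phi[2] = 0 + 10 + 105 = 115 deg
  cos(115 deg) = -0.4226, sin(115 deg) = 0.9063
  joint[3] = (17.7481, 1.7365) + 10.9 * (-0.4226, 0.9063) = (17.7481 + -4.6065, 1.7365 + 9.8788) = (13.1415, 11.6152)
link 3: phi[3] = 0 + 10 + 105 + -85 = 30 deg
  cos(30 deg) = 0.8660, sin(30 deg) = 0.5000
  joint[4] = (13.1415, 11.6152) + 8.3 * (0.8660, 0.5000) = (13.1415 + 7.1880, 11.6152 + 4.1500) = (20.3295, 15.7652)
End effector: (20.3295, 15.7652)

Answer: 20.3295 15.7652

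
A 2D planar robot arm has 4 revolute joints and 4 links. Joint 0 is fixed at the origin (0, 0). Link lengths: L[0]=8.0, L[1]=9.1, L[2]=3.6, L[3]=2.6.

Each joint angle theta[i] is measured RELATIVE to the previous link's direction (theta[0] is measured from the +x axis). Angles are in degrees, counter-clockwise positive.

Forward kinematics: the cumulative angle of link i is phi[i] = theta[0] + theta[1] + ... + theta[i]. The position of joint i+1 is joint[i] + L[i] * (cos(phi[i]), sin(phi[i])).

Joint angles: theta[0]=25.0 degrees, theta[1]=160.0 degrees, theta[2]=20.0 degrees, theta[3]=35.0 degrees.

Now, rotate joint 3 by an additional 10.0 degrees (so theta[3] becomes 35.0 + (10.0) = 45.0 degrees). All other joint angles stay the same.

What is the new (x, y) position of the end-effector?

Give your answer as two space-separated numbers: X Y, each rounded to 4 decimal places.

Answer: -5.9669 -1.3768

Derivation:
joint[0] = (0.0000, 0.0000)  (base)
link 0: phi[0] = 25 = 25 deg
  cos(25 deg) = 0.9063, sin(25 deg) = 0.4226
  joint[1] = (0.0000, 0.0000) + 8 * (0.9063, 0.4226) = (0.0000 + 7.2505, 0.0000 + 3.3809) = (7.2505, 3.3809)
link 1: phi[1] = 25 + 160 = 185 deg
  cos(185 deg) = -0.9962, sin(185 deg) = -0.0872
  joint[2] = (7.2505, 3.3809) + 9.1 * (-0.9962, -0.0872) = (7.2505 + -9.0654, 3.3809 + -0.7931) = (-1.8149, 2.5878)
link 2: phi[2] = 25 + 160 + 20 = 205 deg
  cos(205 deg) = -0.9063, sin(205 deg) = -0.4226
  joint[3] = (-1.8149, 2.5878) + 3.6 * (-0.9063, -0.4226) = (-1.8149 + -3.2627, 2.5878 + -1.5214) = (-5.0776, 1.0664)
link 3: phi[3] = 25 + 160 + 20 + 45 = 250 deg
  cos(250 deg) = -0.3420, sin(250 deg) = -0.9397
  joint[4] = (-5.0776, 1.0664) + 2.6 * (-0.3420, -0.9397) = (-5.0776 + -0.8893, 1.0664 + -2.4432) = (-5.9669, -1.3768)
End effector: (-5.9669, -1.3768)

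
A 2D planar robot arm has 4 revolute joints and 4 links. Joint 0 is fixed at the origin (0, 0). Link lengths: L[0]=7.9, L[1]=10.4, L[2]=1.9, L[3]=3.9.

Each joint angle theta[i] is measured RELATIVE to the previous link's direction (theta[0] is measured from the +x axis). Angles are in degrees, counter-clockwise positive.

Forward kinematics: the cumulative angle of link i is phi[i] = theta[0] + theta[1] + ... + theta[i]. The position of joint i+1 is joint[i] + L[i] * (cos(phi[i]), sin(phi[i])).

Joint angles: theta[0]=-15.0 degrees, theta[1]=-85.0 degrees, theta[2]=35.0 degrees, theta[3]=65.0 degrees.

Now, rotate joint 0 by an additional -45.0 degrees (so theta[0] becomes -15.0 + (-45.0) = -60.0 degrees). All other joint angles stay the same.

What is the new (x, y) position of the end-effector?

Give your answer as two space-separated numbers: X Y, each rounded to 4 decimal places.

Answer: -2.4613 -17.3499

Derivation:
joint[0] = (0.0000, 0.0000)  (base)
link 0: phi[0] = -60 = -60 deg
  cos(-60 deg) = 0.5000, sin(-60 deg) = -0.8660
  joint[1] = (0.0000, 0.0000) + 7.9 * (0.5000, -0.8660) = (0.0000 + 3.9500, 0.0000 + -6.8416) = (3.9500, -6.8416)
link 1: phi[1] = -60 + -85 = -145 deg
  cos(-145 deg) = -0.8192, sin(-145 deg) = -0.5736
  joint[2] = (3.9500, -6.8416) + 10.4 * (-0.8192, -0.5736) = (3.9500 + -8.5192, -6.8416 + -5.9652) = (-4.5692, -12.8068)
link 2: phi[2] = -60 + -85 + 35 = -110 deg
  cos(-110 deg) = -0.3420, sin(-110 deg) = -0.9397
  joint[3] = (-4.5692, -12.8068) + 1.9 * (-0.3420, -0.9397) = (-4.5692 + -0.6498, -12.8068 + -1.7854) = (-5.2190, -14.5922)
link 3: phi[3] = -60 + -85 + 35 + 65 = -45 deg
  cos(-45 deg) = 0.7071, sin(-45 deg) = -0.7071
  joint[4] = (-5.2190, -14.5922) + 3.9 * (0.7071, -0.7071) = (-5.2190 + 2.7577, -14.5922 + -2.7577) = (-2.4613, -17.3499)
End effector: (-2.4613, -17.3499)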